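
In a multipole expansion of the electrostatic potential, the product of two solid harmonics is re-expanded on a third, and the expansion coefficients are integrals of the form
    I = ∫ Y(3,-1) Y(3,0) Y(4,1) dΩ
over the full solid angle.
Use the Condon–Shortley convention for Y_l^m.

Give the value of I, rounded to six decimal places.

Checks pass: Σm=0; 10 even; l₃=4∈[0,6].
(2·3+1)(2·3+1)(2·4+1) = 441
Δ: 2! 4! 4! / 11! → 1/34650
sum: t=0:+1/72 t=1:−1/16 t=2:+1/72 = -5/144
3j²(3 3 4; 0 0 0) = Δ·Π!·Σ² = 2/77  (sign -1)
sum: t=0:+1/288 t=1:−1/24 t=2:+1/48 = -5/288
3j²(3 3 4; -1 0 1) = Δ·Π!·Σ² = 5/462  (sign +1)
combine: 4πI² = 441·2/77·5/462 = 15/121
take √, sign -1: I = -0.09932258

-0.099323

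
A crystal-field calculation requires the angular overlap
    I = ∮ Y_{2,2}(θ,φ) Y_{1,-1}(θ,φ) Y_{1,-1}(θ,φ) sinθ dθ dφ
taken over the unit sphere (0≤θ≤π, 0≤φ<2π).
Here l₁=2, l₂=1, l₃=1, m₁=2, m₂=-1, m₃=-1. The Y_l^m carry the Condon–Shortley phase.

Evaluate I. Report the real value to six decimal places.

0.309019

Checks pass: Σm=0; 4 even; l₃=1∈[1,3].
(2·2+1)(2·1+1)(2·1+1) = 45
Δ: 2! 2! 0! / 5! → 1/30
sum: t=1:−1/1 = -1/1
3j²(2 1 1; 0 0 0) = Δ·Π!·Σ² = 2/15  (sign +1)
sum: t=0:+1/4 = 1/4
3j²(2 1 1; 2 -1 -1) = Δ·Π!·Σ² = 1/5  (sign +1)
combine: 4πI² = 45·2/15·1/5 = 6/5
take √, sign +1: I = 0.30901936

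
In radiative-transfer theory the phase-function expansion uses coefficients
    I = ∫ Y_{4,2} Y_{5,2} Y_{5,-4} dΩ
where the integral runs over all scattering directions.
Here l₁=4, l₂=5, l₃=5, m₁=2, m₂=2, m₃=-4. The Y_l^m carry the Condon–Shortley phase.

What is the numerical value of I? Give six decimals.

0.118854

Checks pass: Σm=0; 14 even; l₃=5∈[1,9].
(2·4+1)(2·5+1)(2·5+1) = 1089
Δ: 4! 4! 6! / 15! → 1/3153150
sum: t=0:+1/69120 t=1:−1/1728 t=2:+1/576 t=3:−1/1728 t=4:+1/69120 = 7/11520
3j²(4 5 5; 0 0 0) = Δ·Π!·Σ² = 2/143  (sign -1)
sum: t=1:−1/25920 t=2:+1/11520 = 1/20736
3j²(4 5 5; 2 2 -4) = Δ·Π!·Σ² = 5/429  (sign -1)
combine: 4πI² = 1089·2/143·5/429 = 30/169
take √, sign +1: I = 0.11885360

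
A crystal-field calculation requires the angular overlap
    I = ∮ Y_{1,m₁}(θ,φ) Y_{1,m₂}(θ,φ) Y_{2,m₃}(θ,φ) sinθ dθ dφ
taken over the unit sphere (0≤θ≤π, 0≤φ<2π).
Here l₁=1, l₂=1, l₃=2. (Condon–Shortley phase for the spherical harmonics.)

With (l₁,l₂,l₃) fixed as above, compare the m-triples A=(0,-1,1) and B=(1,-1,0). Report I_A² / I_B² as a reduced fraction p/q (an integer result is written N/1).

Same 1,1,2: normalisation and zero-m 3j drop out of the ratio.
A: Δ: 0! 2! 2! / 5! → 1/30; sum: t=0:+1/2 = 1/2; 3j²(1 1 2; 0 -1 1) = Δ·Π!·Σ² = 1/10  (sign -1)
B: Δ: 0! 2! 2! / 5! → 1/30; sum: t=0:+1/4 = 1/4; 3j²(1 1 2; 1 -1 0) = Δ·Π!·Σ² = 1/30  (sign +1)
I_A²/I_B² = (1/10)/(1/30) = 3/1

3/1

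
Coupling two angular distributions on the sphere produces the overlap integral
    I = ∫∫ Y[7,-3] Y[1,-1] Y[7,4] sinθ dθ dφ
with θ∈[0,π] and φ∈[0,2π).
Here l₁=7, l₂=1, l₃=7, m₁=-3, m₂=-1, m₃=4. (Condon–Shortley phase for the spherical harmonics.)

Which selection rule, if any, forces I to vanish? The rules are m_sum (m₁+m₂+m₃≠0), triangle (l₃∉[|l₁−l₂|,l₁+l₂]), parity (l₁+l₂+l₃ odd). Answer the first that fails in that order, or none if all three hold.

parity

m₁+m₂+m₃ = -3 − 1 + 4 = 0  ✓
triangle: |7−1|=6 ≤ l₃=7 ≤ 7+1=8  ✓
parity: l₁+l₂+l₃ = 15 is odd  ✗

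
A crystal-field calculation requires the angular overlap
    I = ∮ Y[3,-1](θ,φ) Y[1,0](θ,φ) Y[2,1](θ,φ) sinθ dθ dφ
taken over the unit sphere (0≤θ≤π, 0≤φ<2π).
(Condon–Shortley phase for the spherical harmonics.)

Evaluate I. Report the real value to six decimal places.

Rules hold: Σm=0, L=6 even, 2≤2≤4.
N = 7·3·5 = 105
Δ = 2!·4!·0!/7! = 1/105
Racah Σ t=1..1: t=1:−1/4 = -1/4
⇒ 3j(3 1 2; 0 0 0)² = 3/35, sgn -1
Racah Σ t=1..1: t=1:−1/6 = -1/6
⇒ 3j(3 1 2; -1 0 1)² = 8/105, sgn +1
4πI² = N·(3j₀)²·(3jₘ)² = 24/35
I = -1·√(0.685714/4π) = -0.23359668

-0.233597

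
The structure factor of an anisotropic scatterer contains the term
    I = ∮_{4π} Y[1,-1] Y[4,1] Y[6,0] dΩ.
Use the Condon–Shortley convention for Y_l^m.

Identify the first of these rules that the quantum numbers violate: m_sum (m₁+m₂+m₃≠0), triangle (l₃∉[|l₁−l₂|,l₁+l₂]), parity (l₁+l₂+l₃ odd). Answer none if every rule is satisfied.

m₁+m₂+m₃ = -1 + 1 + 0 = 0  ✓
triangle: |1−4|=3 ≤ l₃=6 ≤ 1+4=5  ✗
parity: l₁+l₂+l₃ = 11 is odd

triangle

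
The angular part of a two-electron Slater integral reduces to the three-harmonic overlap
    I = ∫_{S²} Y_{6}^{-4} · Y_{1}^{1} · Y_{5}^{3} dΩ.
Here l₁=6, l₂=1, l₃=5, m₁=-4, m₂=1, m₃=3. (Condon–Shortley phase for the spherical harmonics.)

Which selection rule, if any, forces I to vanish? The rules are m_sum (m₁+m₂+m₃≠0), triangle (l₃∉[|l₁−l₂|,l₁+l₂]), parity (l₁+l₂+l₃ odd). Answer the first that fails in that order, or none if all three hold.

none

m₁+m₂+m₃ = -4 + 1 + 3 = 0  ✓
triangle: |6−1|=5 ≤ l₃=5 ≤ 6+1=7  ✓
parity: l₁+l₂+l₃ = 12 is even  ✓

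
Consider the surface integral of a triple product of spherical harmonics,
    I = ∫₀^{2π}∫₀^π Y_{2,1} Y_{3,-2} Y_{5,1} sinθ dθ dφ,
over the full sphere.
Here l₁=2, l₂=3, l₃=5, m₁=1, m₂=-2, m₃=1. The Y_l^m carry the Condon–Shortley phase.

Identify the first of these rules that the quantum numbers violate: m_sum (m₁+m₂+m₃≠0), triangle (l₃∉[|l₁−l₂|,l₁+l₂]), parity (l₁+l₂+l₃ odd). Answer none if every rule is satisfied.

none

m₁+m₂+m₃ = 1 − 2 + 1 = 0  ✓
triangle: |2−3|=1 ≤ l₃=5 ≤ 2+3=5  ✓
parity: l₁+l₂+l₃ = 10 is even  ✓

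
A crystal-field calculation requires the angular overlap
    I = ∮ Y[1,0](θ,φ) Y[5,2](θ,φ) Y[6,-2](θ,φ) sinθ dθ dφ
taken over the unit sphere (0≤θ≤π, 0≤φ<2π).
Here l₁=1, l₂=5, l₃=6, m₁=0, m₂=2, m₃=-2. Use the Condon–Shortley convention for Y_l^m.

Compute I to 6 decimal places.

0.231133

Checks pass: Σm=0; 12 even; l₃=6∈[4,6].
(2·1+1)(2·5+1)(2·6+1) = 429
Δ: 0! 2! 10! / 13! → 1/858
sum: t=0:+1/14400 = 1/14400
3j²(1 5 6; 0 0 0) = Δ·Π!·Σ² = 6/143  (sign +1)
sum: t=0:+1/30240 = 1/30240
3j²(1 5 6; 0 2 -2) = Δ·Π!·Σ² = 16/429  (sign +1)
combine: 4πI² = 429·6/143·16/429 = 96/143
take √, sign +1: I = 0.23113338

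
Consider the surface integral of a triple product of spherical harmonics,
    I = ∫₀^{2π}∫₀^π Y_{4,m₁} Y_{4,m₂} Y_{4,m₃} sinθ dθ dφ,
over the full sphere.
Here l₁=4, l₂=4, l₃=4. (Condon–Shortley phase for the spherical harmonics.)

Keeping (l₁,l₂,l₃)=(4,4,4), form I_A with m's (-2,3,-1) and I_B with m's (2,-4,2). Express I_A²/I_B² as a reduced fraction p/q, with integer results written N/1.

1/9

Shared (l₁,l₂,l₃)=(4,4,4): N and (l;000)² cancel in I_A²/I_B².
A: Δ = 4!·4!·4!/13! = 1/450450; Racah Σ t=3..4: t=3:−1/864 t=4:+1/576 = 1/1728; ⇒ 3j(4 4 4; -2 3 -1)² = 5/1287, sgn -1
B: Δ = 4!·4!·4!/13! = 1/450450; Racah Σ t=0..0: t=0:+1/2304 = 1/2304; ⇒ 3j(4 4 4; 2 -4 2)² = 5/143, sgn +1
I_A²/I_B² = (5/1287)/(5/143) = 1/9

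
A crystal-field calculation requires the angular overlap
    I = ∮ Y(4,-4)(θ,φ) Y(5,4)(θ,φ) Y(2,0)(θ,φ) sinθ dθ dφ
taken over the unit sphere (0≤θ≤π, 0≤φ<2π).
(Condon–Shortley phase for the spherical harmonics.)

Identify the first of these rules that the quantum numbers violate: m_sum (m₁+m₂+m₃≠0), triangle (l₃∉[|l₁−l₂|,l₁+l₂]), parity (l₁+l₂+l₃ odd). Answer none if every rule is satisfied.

parity

m₁+m₂+m₃ = -4 + 4 + 0 = 0  ✓
triangle: |4−5|=1 ≤ l₃=2 ≤ 4+5=9  ✓
parity: l₁+l₂+l₃ = 11 is odd  ✗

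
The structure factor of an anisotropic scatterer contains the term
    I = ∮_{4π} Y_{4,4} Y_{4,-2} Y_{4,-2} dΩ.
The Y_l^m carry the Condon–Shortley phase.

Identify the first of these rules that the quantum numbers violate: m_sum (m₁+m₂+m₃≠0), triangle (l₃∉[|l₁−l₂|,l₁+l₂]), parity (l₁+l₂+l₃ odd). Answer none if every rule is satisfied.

none

m₁+m₂+m₃ = 4 − 2 − 2 = 0  ✓
triangle: |4−4|=0 ≤ l₃=4 ≤ 4+4=8  ✓
parity: l₁+l₂+l₃ = 12 is even  ✓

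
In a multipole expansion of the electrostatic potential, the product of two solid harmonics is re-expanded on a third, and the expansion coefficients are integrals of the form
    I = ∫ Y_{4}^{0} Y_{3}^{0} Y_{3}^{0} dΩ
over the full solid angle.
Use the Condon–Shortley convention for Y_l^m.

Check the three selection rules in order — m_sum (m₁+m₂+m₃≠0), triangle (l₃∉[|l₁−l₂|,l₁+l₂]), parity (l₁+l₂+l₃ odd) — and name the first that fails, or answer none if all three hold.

none

azimuthal sum: 0 + 0 + 0 = 0  ✓
1 ≤ 3 ≤ 7 (triangle on l)  ✓
L = 4 + 3 + 3 = 10 (even)  ✓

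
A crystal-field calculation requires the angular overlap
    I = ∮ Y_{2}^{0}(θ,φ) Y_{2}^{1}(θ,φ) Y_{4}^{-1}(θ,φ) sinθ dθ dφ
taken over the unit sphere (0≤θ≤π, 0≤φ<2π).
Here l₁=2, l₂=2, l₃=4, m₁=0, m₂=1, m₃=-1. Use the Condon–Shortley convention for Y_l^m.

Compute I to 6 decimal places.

-0.220728

Rules hold: Σm=0, L=8 even, 0≤4≤4.
N = 5·5·9 = 225
Δ = 0!·4!·4!/9! = 1/630
Racah Σ t=0..0: t=0:+1/16 = 1/16
⇒ 3j(2 2 4; 0 0 0)² = 2/35, sgn +1
Racah Σ t=0..0: t=0:+1/24 = 1/24
⇒ 3j(2 2 4; 0 1 -1)² = 1/21, sgn -1
4πI² = N·(3j₀)²·(3jₘ)² = 30/49
I = -1·√(0.612245/4π) = -0.22072812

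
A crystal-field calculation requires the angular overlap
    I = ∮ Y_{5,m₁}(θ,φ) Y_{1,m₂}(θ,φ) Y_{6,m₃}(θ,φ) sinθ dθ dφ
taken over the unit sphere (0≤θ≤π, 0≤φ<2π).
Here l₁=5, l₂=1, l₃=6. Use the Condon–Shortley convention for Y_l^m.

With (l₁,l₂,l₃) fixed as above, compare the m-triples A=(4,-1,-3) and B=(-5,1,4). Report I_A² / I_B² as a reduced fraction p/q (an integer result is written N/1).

3/1

Shared (l₁,l₂,l₃)=(5,1,6): N and (l;000)² cancel in I_A²/I_B².
A: Δ = 0!·10!·2!/13! = 1/858; Racah Σ t=0..0: t=0:+1/725760 = 1/725760; ⇒ 3j(5 1 6; 4 -1 -3)² = 1/286, sgn -1
B: Δ = 0!·10!·2!/13! = 1/858; Racah Σ t=0..0: t=0:+1/7257600 = 1/7257600; ⇒ 3j(5 1 6; -5 1 4)² = 1/858, sgn +1
I_A²/I_B² = (1/286)/(1/858) = 3/1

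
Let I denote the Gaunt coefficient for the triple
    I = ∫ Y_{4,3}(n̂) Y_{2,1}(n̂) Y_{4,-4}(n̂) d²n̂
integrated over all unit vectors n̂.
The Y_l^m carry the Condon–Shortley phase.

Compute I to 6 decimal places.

0.198645

m-sum 0 ✓  L=10 even ✓  2≤4≤6 ✓
Π(2lᵢ+1) = 9×5×9 = 405
triangle coeff Δ(4,2,4) = 1/13860
Σ_t [0,2]: t=0:+1/192 t=1:−1/36 t=2:+1/192 = -5/288
(3j)²=20/693 [(4 2 4; 0 0 0)], sign=-1
Σ_t [1,1]: t=1:−1/1440 = -1/1440
(3j)²=7/165 [(4 2 4; 3 1 -4)], sign=-1
⇒ 4πI² = 60/121
I = (+1)√(60/121/(4π)) = 0.19864517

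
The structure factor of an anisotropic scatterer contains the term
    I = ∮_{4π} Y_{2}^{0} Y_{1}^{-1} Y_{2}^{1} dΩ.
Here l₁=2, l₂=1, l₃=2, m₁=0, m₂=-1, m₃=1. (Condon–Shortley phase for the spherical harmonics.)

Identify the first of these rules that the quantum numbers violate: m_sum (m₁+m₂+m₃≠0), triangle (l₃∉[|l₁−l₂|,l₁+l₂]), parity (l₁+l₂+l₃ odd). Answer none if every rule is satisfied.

Σmᵢ = 0  ✓
l₃∈[|l₁−l₂|,l₁+l₂]=[1,3], have l₃=2  ✓
Σlᵢ = 5 ⇒ odd  ✗

parity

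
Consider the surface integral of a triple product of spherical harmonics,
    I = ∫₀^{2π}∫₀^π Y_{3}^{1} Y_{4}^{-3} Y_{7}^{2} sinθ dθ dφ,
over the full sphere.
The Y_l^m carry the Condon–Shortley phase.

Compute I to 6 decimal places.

0.090400

m-sum 0 ✓  L=14 even ✓  1≤7≤7 ✓
Π(2lᵢ+1) = 7×9×15 = 945
triangle coeff Δ(3,4,7) = 1/45045
Σ_t [0,0]: t=0:+1/20736 = 1/20736
(3j)²=35/1287 [(3 4 7; 0 0 0)], sign=-1
Σ_t [0,0]: t=0:+1/241920 = 1/241920
(3j)²=4/1001 [(3 4 7; 1 -3 2)], sign=-1
⇒ 4πI² = 2100/20449
I = (+1)√(2100/20449/(4π)) = 0.09040005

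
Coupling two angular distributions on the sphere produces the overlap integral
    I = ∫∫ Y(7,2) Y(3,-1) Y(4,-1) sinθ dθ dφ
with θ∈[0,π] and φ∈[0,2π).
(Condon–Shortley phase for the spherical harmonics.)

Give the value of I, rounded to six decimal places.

Rules hold: Σm=0, L=14 even, 4≤4≤10.
N = 15·7·9 = 945
Δ = 6!·8!·0!/15! = 1/45045
Racah Σ t=3..3: t=3:−1/20736 = -1/20736
⇒ 3j(7 3 4; 0 0 0)² = 35/1287, sgn -1
Racah Σ t=2..2: t=2:+1/34560 = 1/34560
⇒ 3j(7 3 4; 2 -1 -1)² = 4/143, sgn -1
4πI² = N·(3j₀)²·(3jₘ)² = 14700/20449
I = +1·√(0.718862/4π) = 0.23917605

0.239176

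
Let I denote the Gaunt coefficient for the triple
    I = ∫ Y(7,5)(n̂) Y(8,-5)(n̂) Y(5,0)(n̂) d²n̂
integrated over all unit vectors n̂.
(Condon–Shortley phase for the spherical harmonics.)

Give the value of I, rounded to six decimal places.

Rules hold: Σm=0, L=20 even, 1≤5≤15.
N = 15·17·11 = 2805
Δ = 10!·4!·6!/21! = 1/814773960
Racah Σ t=3..7: t=3:−1/87091200 t=4:+1/4976640 t=5:−1/2073600 t=6:+1/4976640 t=7:−1/87091200 = -1/9676800
⇒ 3j(7 8 5; 0 0 0)² = 360/46189, sgn +1
Racah Σ t=0..2: t=0:+1/522547200 t=1:−1/104509440 t=2:+1/232243200 = -1/298598400
⇒ 3j(7 8 5; 5 -5 0)² = 55/7752, sgn +1
4πI² = N·(3j₀)²·(3jₘ)² = 12375/79781
I = +1·√(0.155112/4π) = 0.11110099

0.111101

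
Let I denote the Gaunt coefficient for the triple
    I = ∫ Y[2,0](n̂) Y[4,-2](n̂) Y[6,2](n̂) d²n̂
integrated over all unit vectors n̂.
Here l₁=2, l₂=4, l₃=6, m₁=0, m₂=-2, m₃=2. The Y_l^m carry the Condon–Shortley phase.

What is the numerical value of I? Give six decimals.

m-sum 0 ✓  L=12 even ✓  2≤6≤6 ✓
Π(2lᵢ+1) = 5×9×13 = 585
triangle coeff Δ(2,4,6) = 1/6435
Σ_t [0,0]: t=0:+1/2304 = 1/2304
(3j)²=5/143 [(2 4 6; 0 0 0)], sign=+1
Σ_t [0,0]: t=0:+1/5760 = 1/5760
(3j)²=56/2145 [(2 4 6; 0 -2 2)], sign=+1
⇒ 4πI² = 840/1573
I = (+1)√(840/1573/(4π)) = 0.20614383

0.206144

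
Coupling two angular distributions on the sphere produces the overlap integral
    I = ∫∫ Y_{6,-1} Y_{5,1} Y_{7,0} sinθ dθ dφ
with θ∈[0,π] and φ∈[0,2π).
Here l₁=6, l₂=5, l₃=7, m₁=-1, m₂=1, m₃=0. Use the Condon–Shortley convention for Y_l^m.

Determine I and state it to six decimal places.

Checks pass: Σm=0; 18 even; l₃=7∈[1,11].
(2·6+1)(2·5+1)(2·7+1) = 2145
Δ: 4! 8! 6! / 19! → 1/174594420
sum: t=0:+1/4147200 t=1:−1/207360 t=2:+1/82944 t=3:−1/207360 t=4:+1/4147200 = 1/345600
3j²(6 5 7; 0 0 0) = Δ·Π!·Σ² = 420/46189  (sign -1)
sum: t=0:+1/87091200 t=1:−1/1036800 t=2:+1/138240 t=3:−1/124416 t=4:+1/829440 = -1/1814400
3j²(6 5 7; -1 1 0) = Δ·Π!·Σ² = 64/138567  (sign +1)
combine: 4πI² = 2145·420/46189·64/138567 = 134400/14919047
take √, sign -1: I = -0.02677467

-0.026775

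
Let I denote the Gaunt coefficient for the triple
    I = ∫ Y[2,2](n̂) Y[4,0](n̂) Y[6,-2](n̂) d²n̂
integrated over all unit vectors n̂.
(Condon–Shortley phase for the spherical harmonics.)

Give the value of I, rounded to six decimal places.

m-sum 0 ✓  L=12 even ✓  2≤6≤6 ✓
Π(2lᵢ+1) = 5×9×13 = 585
triangle coeff Δ(2,4,6) = 1/6435
Σ_t [0,0]: t=0:+1/2304 = 1/2304
(3j)²=5/143 [(2 4 6; 0 0 0)], sign=+1
Σ_t [0,0]: t=0:+1/13824 = 1/13824
(3j)²=14/1287 [(2 4 6; 2 0 -2)], sign=+1
⇒ 4πI² = 350/1573
I = (+1)√(350/1573/(4π)) = 0.13306527

0.133065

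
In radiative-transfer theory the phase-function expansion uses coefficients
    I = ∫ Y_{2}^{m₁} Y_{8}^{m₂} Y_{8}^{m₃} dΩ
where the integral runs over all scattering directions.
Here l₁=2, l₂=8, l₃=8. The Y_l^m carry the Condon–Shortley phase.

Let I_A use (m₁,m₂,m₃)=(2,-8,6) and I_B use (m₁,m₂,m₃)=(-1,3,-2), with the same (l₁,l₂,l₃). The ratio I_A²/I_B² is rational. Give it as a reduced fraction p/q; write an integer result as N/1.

l's match ⇒ only the (l;m) 3-j factors differ between A and B.
A: triangle coeff Δ(2,8,8) = 1/348840; Σ_t [0,0]: t=0:+1/348713164800 = 1/348713164800; (3j)²=2/969 [(2 8 8; 2 -8 6)], sign=+1
B: triangle coeff Δ(2,8,8) = 1/348840; Σ_t [1,2]: t=1:−1/174182400 t=2:+1/87091200 = 1/174182400; (3j)²=55/7752 [(2 8 8; -1 3 -2)], sign=+1
I_A²/I_B² = (2/969)/(55/7752) = 16/55

16/55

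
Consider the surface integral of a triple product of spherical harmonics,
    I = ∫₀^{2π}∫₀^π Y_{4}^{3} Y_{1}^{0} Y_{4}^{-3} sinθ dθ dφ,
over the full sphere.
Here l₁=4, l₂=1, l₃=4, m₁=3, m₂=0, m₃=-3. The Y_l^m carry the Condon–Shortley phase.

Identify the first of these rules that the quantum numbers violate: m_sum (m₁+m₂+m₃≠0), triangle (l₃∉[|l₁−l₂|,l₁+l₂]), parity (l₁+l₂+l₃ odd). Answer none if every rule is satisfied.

parity

m₁+m₂+m₃ = 3 + 0 − 3 = 0  ✓
triangle: |4−1|=3 ≤ l₃=4 ≤ 4+1=5  ✓
parity: l₁+l₂+l₃ = 9 is odd  ✗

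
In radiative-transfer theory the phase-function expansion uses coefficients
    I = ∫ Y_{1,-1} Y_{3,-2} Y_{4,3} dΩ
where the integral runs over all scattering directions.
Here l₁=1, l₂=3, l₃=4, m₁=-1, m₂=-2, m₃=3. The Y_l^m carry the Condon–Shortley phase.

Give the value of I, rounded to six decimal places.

-0.282095

Rules hold: Σm=0, L=8 even, 2≤4≤4.
N = 3·7·9 = 189
Δ = 0!·2!·6!/9! = 1/252
Racah Σ t=0..0: t=0:+1/36 = 1/36
⇒ 3j(1 3 4; 0 0 0)² = 4/63, sgn +1
Racah Σ t=0..0: t=0:+1/240 = 1/240
⇒ 3j(1 3 4; -1 -2 3)² = 1/12, sgn -1
4πI² = N·(3j₀)²·(3jₘ)² = 1/1
I = -1·√(1/4π) = -0.28209479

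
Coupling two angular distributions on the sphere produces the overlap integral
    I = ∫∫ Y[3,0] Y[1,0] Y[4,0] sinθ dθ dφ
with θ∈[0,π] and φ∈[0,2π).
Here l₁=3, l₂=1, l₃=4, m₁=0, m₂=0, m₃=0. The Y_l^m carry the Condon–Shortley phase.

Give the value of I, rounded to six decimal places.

0.246233

Rules hold: Σm=0, L=8 even, 2≤4≤4.
N = 7·3·9 = 189
Δ = 0!·6!·2!/9! = 1/252
Racah Σ t=0..0: t=0:+1/36 = 1/36
⇒ 3j(3 1 4; 0 0 0)² = 4/63, sgn +1
(m-triple is (0,0,0) — same symbol as above.)
4πI² = N·(3j₀)²·(3jₘ)² = 16/21
I = +1·√(0.761905/4π) = 0.24623252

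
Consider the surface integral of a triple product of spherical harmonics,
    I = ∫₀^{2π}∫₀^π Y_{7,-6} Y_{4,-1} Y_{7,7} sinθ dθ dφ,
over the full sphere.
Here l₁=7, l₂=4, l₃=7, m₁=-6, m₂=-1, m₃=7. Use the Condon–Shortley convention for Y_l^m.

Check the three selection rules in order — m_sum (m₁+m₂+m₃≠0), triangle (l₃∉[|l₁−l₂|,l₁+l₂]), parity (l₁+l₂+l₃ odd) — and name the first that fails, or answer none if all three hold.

Σmᵢ = 0  ✓
l₃∈[|l₁−l₂|,l₁+l₂]=[3,11], have l₃=7  ✓
Σlᵢ = 18 ⇒ even  ✓

none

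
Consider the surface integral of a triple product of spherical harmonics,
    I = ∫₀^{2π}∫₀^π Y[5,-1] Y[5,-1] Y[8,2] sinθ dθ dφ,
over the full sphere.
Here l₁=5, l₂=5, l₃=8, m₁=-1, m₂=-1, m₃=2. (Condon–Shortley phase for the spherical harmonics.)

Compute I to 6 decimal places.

0.137653

Checks pass: Σm=0; 18 even; l₃=8∈[0,10].
(2·5+1)(2·5+1)(2·8+1) = 2057
Δ: 2! 8! 8! / 19! → 1/37413090
sum: t=0:+1/1036800 t=1:−1/331776 t=2:+1/1036800 = -1/921600
3j²(5 5 8; 0 0 0) = Δ·Π!·Σ² = 490/46189  (sign -1)
sum: t=0:+1/1658880 t=1:−1/518400 t=2:+1/1658880 = -1/1382400
3j²(5 5 8; -1 -1 2) = Δ·Π!·Σ² = 504/46189  (sign -1)
combine: 4πI² = 2057·490/46189·504/46189 = 246960/1037153
take √, sign +1: I = 0.13765341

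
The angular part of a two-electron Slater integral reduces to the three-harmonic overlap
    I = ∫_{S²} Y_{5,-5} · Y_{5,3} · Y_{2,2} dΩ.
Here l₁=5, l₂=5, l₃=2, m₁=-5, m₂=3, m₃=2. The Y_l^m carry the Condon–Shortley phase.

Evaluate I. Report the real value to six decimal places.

0.088588

Rules hold: Σm=0, L=12 even, 0≤2≤10.
N = 11·11·5 = 605
Δ = 8!·2!·2!/13! = 1/38610
Racah Σ t=3..5: t=3:−1/2880 t=4:+1/576 t=5:−1/2880 = 1/960
⇒ 3j(5 5 2; 0 0 0)² = 10/429, sgn +1
Racah Σ t=8..8: t=8:+1/161280 = 1/161280
⇒ 3j(5 5 2; -5 3 2)² = 1/143, sgn +1
4πI² = N·(3j₀)²·(3jₘ)² = 50/507
I = +1·√(0.0986193/4π) = 0.08858824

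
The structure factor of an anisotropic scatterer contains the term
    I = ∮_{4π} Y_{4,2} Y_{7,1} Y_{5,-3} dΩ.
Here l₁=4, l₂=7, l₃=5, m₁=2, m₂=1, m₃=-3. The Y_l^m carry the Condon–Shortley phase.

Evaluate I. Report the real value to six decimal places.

Checks pass: Σm=0; 16 even; l₃=5∈[3,11].
(2·4+1)(2·7+1)(2·5+1) = 1485
Δ: 6! 2! 8! / 17! → 1/6126120
sum: t=2:+1/69120 t=3:−1/20736 t=4:+1/69120 = -1/51840
3j²(4 7 5; 0 0 0) = Δ·Π!·Σ² = 280/21879  (sign +1)
sum: t=0:+1/58060800 t=1:−1/604800 t=2:+1/138240 = 13/2322432
3j²(4 7 5; 2 1 -3) = Δ·Π!·Σ² = 1625/94248  (sign +1)
combine: 4πI² = 1485·280/21879·1625/94248 = 3125/9537
take √, sign +1: I = 0.16147831

0.161478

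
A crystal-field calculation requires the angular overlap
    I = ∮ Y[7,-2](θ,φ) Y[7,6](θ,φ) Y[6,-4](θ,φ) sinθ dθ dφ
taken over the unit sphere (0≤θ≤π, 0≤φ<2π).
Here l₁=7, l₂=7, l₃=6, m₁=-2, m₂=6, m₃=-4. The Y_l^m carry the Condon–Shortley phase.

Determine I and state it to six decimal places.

Checks pass: Σm=0; 20 even; l₃=6∈[0,14].
(2·7+1)(2·7+1)(2·6+1) = 2925
Δ: 8! 6! 6! / 21! → 1/2444321880
sum: t=1:−1/2612736000 t=2:+1/20736000 t=3:−1/1658880 t=4:+1/746496 t=5:−1/1658880 t=6:+1/20736000 t=7:−1/2612736000 = 1/4354560
3j²(7 7 6; 0 0 0) = Δ·Π!·Σ² = 1000/138567  (sign +1)
sum: t=7:−1/174182400 t=8:+1/580608000 = -1/248832000
3j²(7 7 6; -2 6 -4) = Δ·Π!·Σ² = 21/1615  (sign -1)
combine: 4πI² = 2925·1000/138567·21/1615 = 315000/1147619
take √, sign -1: I = -0.14779219

-0.147792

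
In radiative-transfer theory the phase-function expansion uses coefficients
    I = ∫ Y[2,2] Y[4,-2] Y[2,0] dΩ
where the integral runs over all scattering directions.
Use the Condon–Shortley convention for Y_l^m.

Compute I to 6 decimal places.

Rules hold: Σm=0, L=8 even, 2≤2≤6.
N = 5·9·5 = 225
Δ = 4!·0!·4!/9! = 1/630
Racah Σ t=2..2: t=2:+1/16 = 1/16
⇒ 3j(2 4 2; 0 0 0)² = 2/35, sgn +1
Racah Σ t=0..0: t=0:+1/96 = 1/96
⇒ 3j(2 4 2; 2 -2 0)² = 1/42, sgn +1
4πI² = N·(3j₀)²·(3jₘ)² = 15/49
I = +1·√(0.306122/4π) = 0.15607835

0.156078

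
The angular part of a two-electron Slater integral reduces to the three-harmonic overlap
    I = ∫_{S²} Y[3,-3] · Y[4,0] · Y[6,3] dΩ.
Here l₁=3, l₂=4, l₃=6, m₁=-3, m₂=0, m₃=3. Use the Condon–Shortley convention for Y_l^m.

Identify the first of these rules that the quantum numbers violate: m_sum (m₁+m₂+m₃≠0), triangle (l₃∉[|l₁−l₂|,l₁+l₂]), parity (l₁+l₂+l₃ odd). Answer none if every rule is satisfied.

azimuthal sum: -3 + 0 + 3 = 0  ✓
1 ≤ 6 ≤ 7 (triangle on l)  ✓
L = 3 + 4 + 6 = 13 (odd)  ✗

parity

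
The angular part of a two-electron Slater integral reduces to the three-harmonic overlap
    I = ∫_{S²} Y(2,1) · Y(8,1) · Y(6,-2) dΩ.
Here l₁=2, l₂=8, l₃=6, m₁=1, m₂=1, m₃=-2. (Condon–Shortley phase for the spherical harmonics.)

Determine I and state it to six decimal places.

Checks pass: Σm=0; 16 even; l₃=6∈[6,10].
(2·2+1)(2·8+1)(2·6+1) = 1105
Δ: 4! 0! 12! / 17! → 1/30940
sum: t=2:+1/2073600 = 1/2073600
3j²(2 8 6; 0 0 0) = Δ·Π!·Σ² = 28/1105  (sign +1)
sum: t=1:−1/5806080 = -1/5806080
3j²(2 8 6; 1 1 -2) = Δ·Π!·Σ² = 9/884  (sign -1)
combine: 4πI² = 1105·28/1105·9/884 = 63/221
take √, sign -1: I = -0.15061534

-0.150615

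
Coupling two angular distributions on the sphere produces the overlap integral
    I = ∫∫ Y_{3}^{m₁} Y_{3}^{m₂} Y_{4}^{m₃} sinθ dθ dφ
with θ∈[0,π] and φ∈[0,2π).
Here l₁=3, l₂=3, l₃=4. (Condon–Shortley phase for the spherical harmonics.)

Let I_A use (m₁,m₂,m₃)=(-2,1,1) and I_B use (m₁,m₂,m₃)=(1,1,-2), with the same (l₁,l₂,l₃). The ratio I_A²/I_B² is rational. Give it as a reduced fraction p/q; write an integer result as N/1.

Same 3,3,4: normalisation and zero-m 3j drop out of the ratio.
A: Δ: 2! 4! 4! / 11! → 1/34650; sum: t=1:−1/144 t=2:+1/48 = 1/72; 3j²(3 3 4; -2 1 1) = Δ·Π!·Σ² = 16/693  (sign -1)
B: Δ: 2! 4! 4! / 11! → 1/34650; sum: t=0:+1/192 t=1:−1/36 t=2:+1/192 = -5/288; 3j²(3 3 4; 1 1 -2) = Δ·Π!·Σ² = 20/693  (sign -1)
I_A²/I_B² = (16/693)/(20/693) = 4/5

4/5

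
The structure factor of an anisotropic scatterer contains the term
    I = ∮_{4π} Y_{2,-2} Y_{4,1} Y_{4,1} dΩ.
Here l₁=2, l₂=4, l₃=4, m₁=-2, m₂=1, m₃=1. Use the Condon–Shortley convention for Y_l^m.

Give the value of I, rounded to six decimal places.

0.200662

m-sum 0 ✓  L=10 even ✓  2≤4≤6 ✓
Π(2lᵢ+1) = 5×9×9 = 405
triangle coeff Δ(2,4,4) = 1/13860
Σ_t [0,2]: t=0:+1/192 t=1:−1/36 t=2:+1/192 = -5/288
(3j)²=20/693 [(2 4 4; 0 0 0)], sign=-1
Σ_t [2,2]: t=2:+1/144 = 1/144
(3j)²=10/231 [(2 4 4; -2 1 1)], sign=-1
⇒ 4πI² = 3000/5929
I = (+1)√(3000/5929/(4π)) = 0.20066192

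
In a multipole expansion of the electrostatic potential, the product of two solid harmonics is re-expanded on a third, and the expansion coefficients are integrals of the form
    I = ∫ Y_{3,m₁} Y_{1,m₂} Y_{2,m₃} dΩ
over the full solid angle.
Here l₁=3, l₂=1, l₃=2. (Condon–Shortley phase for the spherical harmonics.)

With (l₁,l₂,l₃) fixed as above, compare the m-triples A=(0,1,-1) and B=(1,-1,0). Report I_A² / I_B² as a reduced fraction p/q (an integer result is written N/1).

l's match ⇒ only the (l;m) 3-j factors differ between A and B.
A: triangle coeff Δ(3,1,2) = 1/105; Σ_t [2,2]: t=2:+1/12 = 1/12; (3j)²=1/35 [(3 1 2; 0 1 -1)], sign=-1
B: triangle coeff Δ(3,1,2) = 1/105; Σ_t [0,0]: t=0:+1/8 = 1/8; (3j)²=2/35 [(3 1 2; 1 -1 0)], sign=+1
I_A²/I_B² = (1/35)/(2/35) = 1/2

1/2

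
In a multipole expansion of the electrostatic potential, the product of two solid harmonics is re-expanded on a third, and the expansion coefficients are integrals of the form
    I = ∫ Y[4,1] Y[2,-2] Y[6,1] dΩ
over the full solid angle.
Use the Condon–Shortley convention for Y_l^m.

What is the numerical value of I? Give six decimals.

Checks pass: Σm=0; 12 even; l₃=6∈[2,6].
(2·4+1)(2·2+1)(2·6+1) = 585
Δ: 0! 8! 4! / 13! → 1/6435
sum: t=0:+1/2304 = 1/2304
3j²(4 2 6; 0 0 0) = Δ·Π!·Σ² = 5/143  (sign +1)
sum: t=0:+1/17280 = 1/17280
3j²(4 2 6; 1 -2 1) = Δ·Π!·Σ² = 7/1287  (sign -1)
combine: 4πI² = 585·5/143·7/1287 = 175/1573
take √, sign -1: I = -0.09409136

-0.094091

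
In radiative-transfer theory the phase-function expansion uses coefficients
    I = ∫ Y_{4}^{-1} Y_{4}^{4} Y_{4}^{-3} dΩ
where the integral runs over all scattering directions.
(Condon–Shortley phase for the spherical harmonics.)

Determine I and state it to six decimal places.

m-sum 0 ✓  L=12 even ✓  0≤4≤8 ✓
Π(2lᵢ+1) = 9×9×9 = 729
triangle coeff Δ(4,4,4) = 1/450450
Σ_t [0,4]: t=0:+1/13824 t=1:−1/216 t=2:+1/64 t=3:−1/216 t=4:+1/13824 = 5/768
(3j)²=18/1001 [(4 4 4; 0 0 0)], sign=+1
Σ_t [4,4]: t=4:+1/3456 = 1/3456
(3j)²=35/1287 [(4 4 4; -1 4 -3)], sign=-1
⇒ 4πI² = 7290/20449
I = (-1)√(7290/20449/(4π)) = -0.16843130

-0.168431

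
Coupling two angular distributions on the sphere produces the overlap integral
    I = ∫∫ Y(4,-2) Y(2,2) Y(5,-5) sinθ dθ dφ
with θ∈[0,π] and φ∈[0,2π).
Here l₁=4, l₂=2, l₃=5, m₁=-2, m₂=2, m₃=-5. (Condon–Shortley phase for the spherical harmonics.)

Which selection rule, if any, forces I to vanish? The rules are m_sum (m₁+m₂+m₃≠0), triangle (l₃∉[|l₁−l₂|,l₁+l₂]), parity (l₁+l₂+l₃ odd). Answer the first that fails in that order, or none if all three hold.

m₁+m₂+m₃ = -2 + 2 − 5 = -5  ✗
triangle: |4−2|=2 ≤ l₃=5 ≤ 4+2=6
parity: l₁+l₂+l₃ = 11 is odd

m_sum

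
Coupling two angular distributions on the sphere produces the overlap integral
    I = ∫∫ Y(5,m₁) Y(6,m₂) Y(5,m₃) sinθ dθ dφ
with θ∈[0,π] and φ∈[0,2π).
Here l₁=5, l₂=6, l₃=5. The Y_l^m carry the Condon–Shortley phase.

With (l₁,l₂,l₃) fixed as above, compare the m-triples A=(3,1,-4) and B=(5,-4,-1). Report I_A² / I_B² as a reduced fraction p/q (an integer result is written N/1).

847/1125

l's match ⇒ only the (l;m) 3-j factors differ between A and B.
A: triangle coeff Δ(5,6,5) = 1/28588560; Σ_t [1,2]: t=1:−1/518400 t=2:+1/138240 = 11/2073600; (3j)²=77/4420 [(5 6 5; 3 1 -4)], sign=-1
B: triangle coeff Δ(5,6,5) = 1/28588560; Σ_t [0,0]: t=0:+1/829440 = 1/829440; (3j)²=225/9724 [(5 6 5; 5 -4 -1)], sign=+1
I_A²/I_B² = (77/4420)/(225/9724) = 847/1125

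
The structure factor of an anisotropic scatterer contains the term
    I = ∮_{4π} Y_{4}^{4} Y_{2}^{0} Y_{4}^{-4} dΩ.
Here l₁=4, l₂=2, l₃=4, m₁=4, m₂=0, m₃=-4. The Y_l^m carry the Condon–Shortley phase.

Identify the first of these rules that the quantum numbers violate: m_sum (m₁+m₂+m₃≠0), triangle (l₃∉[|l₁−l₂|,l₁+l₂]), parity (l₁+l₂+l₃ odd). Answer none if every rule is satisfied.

none

Σmᵢ = 0  ✓
l₃∈[|l₁−l₂|,l₁+l₂]=[2,6], have l₃=4  ✓
Σlᵢ = 10 ⇒ even  ✓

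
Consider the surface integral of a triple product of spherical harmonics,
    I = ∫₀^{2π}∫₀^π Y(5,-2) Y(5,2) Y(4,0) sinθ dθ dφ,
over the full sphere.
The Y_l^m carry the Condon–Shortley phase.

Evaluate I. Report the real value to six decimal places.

-0.021700

m-sum 0 ✓  L=14 even ✓  0≤4≤10 ✓
Π(2lᵢ+1) = 11×11×9 = 1089
triangle coeff Δ(5,5,4) = 1/3153150
Σ_t [1,5]: t=1:−1/69120 t=2:+1/1728 t=3:−1/576 t=4:+1/1728 t=5:−1/69120 = -7/11520
(3j)²=2/143 [(5 5 4; 0 0 0)], sign=-1
Σ_t [3,6]: t=3:−1/20736 t=4:+1/1728 t=5:−1/1920 t=6:+1/25920 = 1/20736
(3j)²=1/2574 [(5 5 4; -2 2 0)], sign=+1
⇒ 4πI² = 1/169
I = (-1)√(1/169/(4π)) = -0.02169960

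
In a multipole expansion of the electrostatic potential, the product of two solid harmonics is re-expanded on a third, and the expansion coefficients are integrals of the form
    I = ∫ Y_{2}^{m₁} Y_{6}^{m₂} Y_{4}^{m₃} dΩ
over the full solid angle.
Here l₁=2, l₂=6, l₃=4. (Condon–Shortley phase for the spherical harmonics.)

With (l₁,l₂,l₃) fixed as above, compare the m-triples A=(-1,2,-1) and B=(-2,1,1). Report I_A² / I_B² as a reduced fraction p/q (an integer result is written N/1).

Shared (l₁,l₂,l₃)=(2,6,4): N and (l;000)² cancel in I_A²/I_B².
A: Δ = 4!·0!·8!/13! = 1/6435; Racah Σ t=3..3: t=3:−1/4320 = -1/4320; ⇒ 3j(2 6 4; -1 2 -1)² = 224/6435, sgn +1
B: Δ = 4!·0!·8!/13! = 1/6435; Racah Σ t=4..4: t=4:+1/17280 = 1/17280; ⇒ 3j(2 6 4; -2 1 1)² = 7/1287, sgn -1
I_A²/I_B² = (224/6435)/(7/1287) = 32/5

32/5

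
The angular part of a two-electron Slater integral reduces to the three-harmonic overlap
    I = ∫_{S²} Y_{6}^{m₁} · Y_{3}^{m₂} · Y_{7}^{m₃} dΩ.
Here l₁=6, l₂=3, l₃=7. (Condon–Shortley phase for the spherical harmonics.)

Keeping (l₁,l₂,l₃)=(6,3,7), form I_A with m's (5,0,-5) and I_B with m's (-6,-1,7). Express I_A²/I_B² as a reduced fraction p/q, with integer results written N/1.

7/13

Same 6,3,7: normalisation and zero-m 3j drop out of the ratio.
A: Δ: 2! 10! 4! / 17! → 1/2042040; sum: t=0:+1/4354560 t=1:−1/14515200 = 1/6220800; 3j²(6 3 7; 5 0 -5) = Δ·Π!·Σ² = 77/4420  (sign +1)
B: Δ: 2! 10! 4! / 17! → 1/2042040; sum: t=2:+1/174182400 = 1/174182400; 3j²(6 3 7; -6 -1 7) = Δ·Π!·Σ² = 11/340  (sign +1)
I_A²/I_B² = (77/4420)/(11/340) = 7/13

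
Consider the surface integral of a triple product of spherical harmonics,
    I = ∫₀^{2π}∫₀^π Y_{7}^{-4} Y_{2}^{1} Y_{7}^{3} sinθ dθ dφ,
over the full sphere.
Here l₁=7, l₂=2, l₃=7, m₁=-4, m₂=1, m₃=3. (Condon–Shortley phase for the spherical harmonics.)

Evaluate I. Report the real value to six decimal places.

0.162315

Rules hold: Σm=0, L=16 even, 5≤7≤9.
N = 15·5·15 = 1125
Δ = 2!·12!·2!/17! = 1/185640
Racah Σ t=0..2: t=0:+1/2419200 t=1:−1/518400 t=2:+1/2419200 = -1/907200
⇒ 3j(7 2 7; 0 0 0)² = 56/3315, sgn +1
Racah Σ t=1..2: t=1:−1/14515200 t=2:+1/4354560 = 1/6220800
⇒ 3j(7 2 7; -4 1 3)² = 77/4420, sgn +1
4πI² = N·(3j₀)²·(3jₘ)² = 16170/48841
I = +1·√(0.331074/4π) = 0.16231468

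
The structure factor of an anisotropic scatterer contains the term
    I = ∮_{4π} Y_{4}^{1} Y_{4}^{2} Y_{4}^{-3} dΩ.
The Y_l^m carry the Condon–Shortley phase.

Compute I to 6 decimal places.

-0.063661

Checks pass: Σm=0; 12 even; l₃=4∈[0,8].
(2·4+1)(2·4+1)(2·4+1) = 729
Δ: 4! 4! 4! / 13! → 1/450450
sum: t=0:+1/13824 t=1:−1/216 t=2:+1/64 t=3:−1/216 t=4:+1/13824 = 5/768
3j²(4 4 4; 0 0 0) = Δ·Π!·Σ² = 18/1001  (sign +1)
sum: t=2:+1/576 t=3:−1/864 = 1/1728
3j²(4 4 4; 1 2 -3) = Δ·Π!·Σ² = 5/1287  (sign -1)
combine: 4πI² = 729·18/1001·5/1287 = 7290/143143
take √, sign -1: I = -0.06366105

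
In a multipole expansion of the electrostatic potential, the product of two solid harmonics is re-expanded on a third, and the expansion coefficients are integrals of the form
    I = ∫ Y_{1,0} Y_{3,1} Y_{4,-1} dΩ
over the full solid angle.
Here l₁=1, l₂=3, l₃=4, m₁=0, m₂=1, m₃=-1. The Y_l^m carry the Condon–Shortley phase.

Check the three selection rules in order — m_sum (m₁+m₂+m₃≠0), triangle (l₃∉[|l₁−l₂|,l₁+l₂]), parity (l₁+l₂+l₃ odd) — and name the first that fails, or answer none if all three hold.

none

m₁+m₂+m₃ = 0 + 1 − 1 = 0  ✓
triangle: |1−3|=2 ≤ l₃=4 ≤ 1+3=4  ✓
parity: l₁+l₂+l₃ = 8 is even  ✓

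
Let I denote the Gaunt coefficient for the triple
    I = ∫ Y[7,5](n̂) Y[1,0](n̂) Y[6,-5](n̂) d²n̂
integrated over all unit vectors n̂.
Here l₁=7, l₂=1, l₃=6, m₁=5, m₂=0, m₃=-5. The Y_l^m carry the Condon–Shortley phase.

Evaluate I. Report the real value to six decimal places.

m-sum 0 ✓  L=14 even ✓  6≤6≤8 ✓
Π(2lᵢ+1) = 15×3×13 = 585
triangle coeff Δ(7,1,6) = 1/1365
Σ_t [1,1]: t=1:−1/518400 = -1/518400
(3j)²=7/195 [(7 1 6; 0 0 0)], sign=-1
Σ_t [1,1]: t=1:−1/39916800 = -1/39916800
(3j)²=8/455 [(7 1 6; 5 0 -5)], sign=+1
⇒ 4πI² = 24/65
I = (-1)√(24/65/(4π)) = -0.17141310

-0.171413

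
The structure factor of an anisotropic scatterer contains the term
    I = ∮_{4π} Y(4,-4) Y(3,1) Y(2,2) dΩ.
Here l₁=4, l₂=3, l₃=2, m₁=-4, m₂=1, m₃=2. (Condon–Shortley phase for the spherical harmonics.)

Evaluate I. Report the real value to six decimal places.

0.000000

-4 + 1 + 2 = -1 ≠ 0: azimuthal integral kills it; I = 0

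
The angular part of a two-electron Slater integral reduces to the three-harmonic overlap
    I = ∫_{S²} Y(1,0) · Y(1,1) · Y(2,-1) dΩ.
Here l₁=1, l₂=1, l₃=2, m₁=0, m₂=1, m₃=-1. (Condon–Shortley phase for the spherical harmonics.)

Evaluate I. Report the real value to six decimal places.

Rules hold: Σm=0, L=4 even, 0≤2≤2.
N = 3·3·5 = 45
Δ = 0!·2!·2!/5! = 1/30
Racah Σ t=0..0: t=0:+1/1 = 1/1
⇒ 3j(1 1 2; 0 0 0)² = 2/15, sgn +1
Racah Σ t=0..0: t=0:+1/2 = 1/2
⇒ 3j(1 1 2; 0 1 -1)² = 1/10, sgn -1
4πI² = N·(3j₀)²·(3jₘ)² = 3/5
I = -1·√(0.6/4π) = -0.21850969

-0.218510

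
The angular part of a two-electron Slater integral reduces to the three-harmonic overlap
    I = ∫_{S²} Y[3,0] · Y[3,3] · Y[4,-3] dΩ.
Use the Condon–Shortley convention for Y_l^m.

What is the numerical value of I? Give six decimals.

Rules hold: Σm=0, L=10 even, 0≤4≤6.
N = 7·7·9 = 441
Δ = 2!·4!·4!/11! = 1/34650
Racah Σ t=0..2: t=0:+1/72 t=1:−1/16 t=2:+1/72 = -5/144
⇒ 3j(3 3 4; 0 0 0)² = 2/77, sgn -1
Racah Σ t=2..2: t=2:+1/288 = 1/288
⇒ 3j(3 3 4; 0 3 -3)² = 1/22, sgn -1
4πI² = N·(3j₀)²·(3jₘ)² = 63/121
I = +1·√(0.520661/4π) = 0.20355073

0.203551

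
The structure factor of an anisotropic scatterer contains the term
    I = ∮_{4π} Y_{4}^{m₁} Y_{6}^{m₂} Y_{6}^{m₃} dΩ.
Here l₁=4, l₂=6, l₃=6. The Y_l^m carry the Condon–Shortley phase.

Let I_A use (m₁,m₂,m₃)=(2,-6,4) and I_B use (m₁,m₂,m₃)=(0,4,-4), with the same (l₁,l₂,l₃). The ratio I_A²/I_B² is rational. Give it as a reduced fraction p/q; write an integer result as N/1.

1485/1024

l's match ⇒ only the (l;m) 3-j factors differ between A and B.
A: triangle coeff Δ(4,6,6) = 1/15315300; Σ_t [0,0]: t=0:+1/3870720 = 1/3870720; (3j)²=135/6188 [(4 6 6; 2 -6 4)], sign=+1
B: triangle coeff Δ(4,6,6) = 1/15315300; Σ_t [2,4]: t=2:+1/645120 t=3:−1/181440 t=4:+1/829440 = -1/362880; (3j)²=256/17017 [(4 6 6; 0 4 -4)], sign=-1
I_A²/I_B² = (135/6188)/(256/17017) = 1485/1024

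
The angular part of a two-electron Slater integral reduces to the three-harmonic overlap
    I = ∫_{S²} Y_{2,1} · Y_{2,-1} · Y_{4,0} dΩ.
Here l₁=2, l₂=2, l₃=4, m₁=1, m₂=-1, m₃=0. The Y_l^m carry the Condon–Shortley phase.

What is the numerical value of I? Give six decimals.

0.161197

m-sum 0 ✓  L=8 even ✓  0≤4≤4 ✓
Π(2lᵢ+1) = 5×5×9 = 225
triangle coeff Δ(2,2,4) = 1/630
Σ_t [0,0]: t=0:+1/16 = 1/16
(3j)²=2/35 [(2 2 4; 0 0 0)], sign=+1
Σ_t [0,0]: t=0:+1/36 = 1/36
(3j)²=8/315 [(2 2 4; 1 -1 0)], sign=+1
⇒ 4πI² = 16/49
I = (+1)√(16/49/(4π)) = 0.16119702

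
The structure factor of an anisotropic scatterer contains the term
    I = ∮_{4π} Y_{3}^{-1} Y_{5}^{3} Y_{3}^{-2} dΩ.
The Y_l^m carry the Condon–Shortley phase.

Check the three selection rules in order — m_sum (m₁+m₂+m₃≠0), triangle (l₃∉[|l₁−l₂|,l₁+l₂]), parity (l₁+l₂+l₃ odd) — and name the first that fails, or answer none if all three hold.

Σmᵢ = 0  ✓
l₃∈[|l₁−l₂|,l₁+l₂]=[2,8], have l₃=3  ✓
Σlᵢ = 11 ⇒ odd  ✗

parity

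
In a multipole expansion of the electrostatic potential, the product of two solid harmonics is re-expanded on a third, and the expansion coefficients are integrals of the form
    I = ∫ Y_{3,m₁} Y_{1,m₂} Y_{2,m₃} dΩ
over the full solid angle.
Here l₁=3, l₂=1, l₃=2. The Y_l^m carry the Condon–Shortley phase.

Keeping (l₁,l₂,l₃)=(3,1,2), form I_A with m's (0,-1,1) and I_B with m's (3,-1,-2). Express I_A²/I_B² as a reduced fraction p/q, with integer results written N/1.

Same 3,1,2: normalisation and zero-m 3j drop out of the ratio.
A: Δ: 2! 4! 0! / 7! → 1/105; sum: t=0:+1/12 = 1/12; 3j²(3 1 2; 0 -1 1) = Δ·Π!·Σ² = 1/35  (sign -1)
B: Δ: 2! 4! 0! / 7! → 1/105; sum: t=0:+1/48 = 1/48; 3j²(3 1 2; 3 -1 -2) = Δ·Π!·Σ² = 1/7  (sign +1)
I_A²/I_B² = (1/35)/(1/7) = 1/5

1/5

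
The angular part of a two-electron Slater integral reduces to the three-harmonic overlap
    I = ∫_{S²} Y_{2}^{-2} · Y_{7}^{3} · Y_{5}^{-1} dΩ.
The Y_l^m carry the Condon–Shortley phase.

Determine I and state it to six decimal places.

-0.164220

Checks pass: Σm=0; 14 even; l₃=5∈[5,9].
(2·2+1)(2·7+1)(2·5+1) = 825
Δ: 4! 0! 10! / 15! → 1/15015
sum: t=2:+1/57600 = 1/57600
3j²(2 7 5; 0 0 0) = Δ·Π!·Σ² = 21/715  (sign -1)
sum: t=4:+1/414720 = 1/414720
3j²(2 7 5; -2 3 -1) = Δ·Π!·Σ² = 2/143  (sign +1)
combine: 4πI² = 825·21/715·2/143 = 630/1859
take √, sign -1: I = -0.16421985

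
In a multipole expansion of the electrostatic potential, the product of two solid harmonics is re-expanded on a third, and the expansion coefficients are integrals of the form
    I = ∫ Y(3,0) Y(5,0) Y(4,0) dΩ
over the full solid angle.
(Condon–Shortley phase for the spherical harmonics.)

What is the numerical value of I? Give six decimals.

Checks pass: Σm=0; 12 even; l₃=4∈[2,8].
(2·3+1)(2·5+1)(2·4+1) = 693
Δ: 4! 2! 6! / 13! → 1/180180
sum: t=1:−1/576 t=2:+1/144 t=3:−1/576 = 1/288
3j²(3 5 4; 0 0 0) = Δ·Π!·Σ² = 20/1001  (sign +1)
(m-triple is (0,0,0) — same symbol as above.)
combine: 4πI² = 693·20/1001·20/1001 = 3600/13013
take √, sign +1: I = 0.14837393

0.148374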